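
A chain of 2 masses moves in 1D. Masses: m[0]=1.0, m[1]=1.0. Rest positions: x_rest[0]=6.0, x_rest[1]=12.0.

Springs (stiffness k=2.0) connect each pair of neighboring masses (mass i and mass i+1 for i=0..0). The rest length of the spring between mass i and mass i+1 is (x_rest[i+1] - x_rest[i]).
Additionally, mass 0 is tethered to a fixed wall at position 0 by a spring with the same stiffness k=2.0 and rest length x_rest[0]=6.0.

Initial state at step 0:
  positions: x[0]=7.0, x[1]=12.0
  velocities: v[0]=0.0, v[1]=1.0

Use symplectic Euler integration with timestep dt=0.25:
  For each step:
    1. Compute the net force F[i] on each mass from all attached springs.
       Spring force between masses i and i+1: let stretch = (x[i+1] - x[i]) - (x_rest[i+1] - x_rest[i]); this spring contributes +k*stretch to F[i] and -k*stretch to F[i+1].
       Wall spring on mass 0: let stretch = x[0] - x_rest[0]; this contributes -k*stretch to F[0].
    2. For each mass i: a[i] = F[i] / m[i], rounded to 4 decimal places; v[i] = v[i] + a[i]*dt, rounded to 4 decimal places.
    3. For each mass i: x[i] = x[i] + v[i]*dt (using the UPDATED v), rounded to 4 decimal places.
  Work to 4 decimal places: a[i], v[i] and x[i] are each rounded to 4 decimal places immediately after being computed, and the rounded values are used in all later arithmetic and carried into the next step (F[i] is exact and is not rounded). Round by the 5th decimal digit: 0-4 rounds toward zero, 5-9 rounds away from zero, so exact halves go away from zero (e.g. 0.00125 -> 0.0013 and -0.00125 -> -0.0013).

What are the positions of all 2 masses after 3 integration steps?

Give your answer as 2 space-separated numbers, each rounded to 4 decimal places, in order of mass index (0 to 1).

Answer: 5.9785 13.1641

Derivation:
Step 0: x=[7.0000 12.0000] v=[0.0000 1.0000]
Step 1: x=[6.7500 12.3750] v=[-1.0000 1.5000]
Step 2: x=[6.3594 12.7969] v=[-1.5625 1.6875]
Step 3: x=[5.9785 13.1641] v=[-1.5235 1.4688]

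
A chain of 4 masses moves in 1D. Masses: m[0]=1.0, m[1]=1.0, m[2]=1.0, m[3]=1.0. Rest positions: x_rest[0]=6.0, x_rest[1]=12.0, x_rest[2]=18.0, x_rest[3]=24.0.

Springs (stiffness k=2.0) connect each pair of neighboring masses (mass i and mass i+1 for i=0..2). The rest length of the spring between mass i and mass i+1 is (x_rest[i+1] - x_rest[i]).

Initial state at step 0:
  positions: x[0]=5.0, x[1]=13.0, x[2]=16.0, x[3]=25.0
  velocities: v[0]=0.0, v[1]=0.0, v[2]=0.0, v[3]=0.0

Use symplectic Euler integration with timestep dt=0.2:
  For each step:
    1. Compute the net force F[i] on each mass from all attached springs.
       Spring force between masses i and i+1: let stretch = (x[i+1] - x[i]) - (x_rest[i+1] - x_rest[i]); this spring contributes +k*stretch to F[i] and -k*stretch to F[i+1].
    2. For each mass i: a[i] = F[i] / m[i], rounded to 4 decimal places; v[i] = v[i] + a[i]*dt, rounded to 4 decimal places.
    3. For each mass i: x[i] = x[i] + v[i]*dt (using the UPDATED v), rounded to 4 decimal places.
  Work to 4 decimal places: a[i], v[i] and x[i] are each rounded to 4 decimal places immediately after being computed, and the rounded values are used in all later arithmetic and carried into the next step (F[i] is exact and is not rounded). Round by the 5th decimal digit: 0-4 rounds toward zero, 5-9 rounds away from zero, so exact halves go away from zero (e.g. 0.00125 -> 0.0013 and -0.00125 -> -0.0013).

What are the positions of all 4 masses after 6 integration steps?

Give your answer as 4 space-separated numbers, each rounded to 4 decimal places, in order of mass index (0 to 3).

Step 0: x=[5.0000 13.0000 16.0000 25.0000] v=[0.0000 0.0000 0.0000 0.0000]
Step 1: x=[5.1600 12.6000 16.4800 24.7600] v=[0.8000 -2.0000 2.4000 -1.2000]
Step 2: x=[5.4352 11.9152 17.3120 24.3376] v=[1.3760 -3.4240 4.1600 -2.1120]
Step 3: x=[5.7488 11.1437 18.2743 23.8332] v=[1.5680 -3.8573 4.8115 -2.5222]
Step 4: x=[6.0140 10.5111 19.1109 23.3640] v=[1.3260 -3.1630 4.1828 -2.3458]
Step 5: x=[6.1590 10.2067 19.5997 23.0346] v=[0.7248 -1.5219 2.4441 -1.6470]
Step 6: x=[6.1478 10.3299 19.6119 22.9104] v=[-0.0561 0.6162 0.0609 -0.6210]

Answer: 6.1478 10.3299 19.6119 22.9104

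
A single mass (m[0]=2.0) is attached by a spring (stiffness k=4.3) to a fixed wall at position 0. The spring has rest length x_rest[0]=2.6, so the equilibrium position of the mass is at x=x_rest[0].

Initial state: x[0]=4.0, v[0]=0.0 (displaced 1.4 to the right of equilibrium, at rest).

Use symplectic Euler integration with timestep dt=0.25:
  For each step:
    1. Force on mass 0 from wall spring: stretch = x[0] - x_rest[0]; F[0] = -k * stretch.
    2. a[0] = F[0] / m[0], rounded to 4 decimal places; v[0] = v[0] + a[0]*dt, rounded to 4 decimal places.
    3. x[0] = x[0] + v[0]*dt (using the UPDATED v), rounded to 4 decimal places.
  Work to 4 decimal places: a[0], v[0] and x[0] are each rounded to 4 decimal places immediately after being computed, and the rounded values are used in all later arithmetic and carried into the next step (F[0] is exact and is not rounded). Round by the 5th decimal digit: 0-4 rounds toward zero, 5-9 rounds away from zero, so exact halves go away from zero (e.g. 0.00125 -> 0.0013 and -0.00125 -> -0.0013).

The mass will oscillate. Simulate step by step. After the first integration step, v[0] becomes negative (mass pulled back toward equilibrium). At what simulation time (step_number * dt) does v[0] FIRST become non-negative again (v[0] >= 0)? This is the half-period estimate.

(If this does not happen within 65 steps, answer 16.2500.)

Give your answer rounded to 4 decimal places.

Answer: 2.2500

Derivation:
Step 0: x=[4.0000] v=[0.0000]
Step 1: x=[3.8119] v=[-0.7525]
Step 2: x=[3.4609] v=[-1.4039]
Step 3: x=[2.9943] v=[-1.8666]
Step 4: x=[2.4747] v=[-2.0785]
Step 5: x=[1.9719] v=[-2.0112]
Step 6: x=[1.5535] v=[-1.6736]
Step 7: x=[1.2757] v=[-1.1111]
Step 8: x=[1.1759] v=[-0.3993]
Step 9: x=[1.2675] v=[0.3662]
First v>=0 after going negative at step 9, time=2.2500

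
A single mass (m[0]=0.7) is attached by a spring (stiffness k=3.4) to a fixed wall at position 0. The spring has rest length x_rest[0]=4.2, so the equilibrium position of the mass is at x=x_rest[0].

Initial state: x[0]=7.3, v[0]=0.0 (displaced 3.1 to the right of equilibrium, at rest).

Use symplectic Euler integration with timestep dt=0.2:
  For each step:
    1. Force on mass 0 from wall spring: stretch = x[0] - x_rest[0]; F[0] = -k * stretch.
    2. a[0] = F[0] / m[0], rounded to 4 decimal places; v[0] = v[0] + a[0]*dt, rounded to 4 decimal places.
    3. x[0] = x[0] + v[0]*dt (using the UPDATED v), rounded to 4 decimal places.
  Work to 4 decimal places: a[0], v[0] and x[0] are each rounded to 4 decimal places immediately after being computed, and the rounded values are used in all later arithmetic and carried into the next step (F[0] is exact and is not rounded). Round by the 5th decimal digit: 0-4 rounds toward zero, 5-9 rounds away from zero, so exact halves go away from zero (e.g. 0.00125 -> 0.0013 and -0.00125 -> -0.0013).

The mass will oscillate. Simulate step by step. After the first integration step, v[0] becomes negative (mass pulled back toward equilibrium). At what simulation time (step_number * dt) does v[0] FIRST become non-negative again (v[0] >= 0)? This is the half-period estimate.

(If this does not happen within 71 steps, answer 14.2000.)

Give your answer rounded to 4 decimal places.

Step 0: x=[7.3000] v=[0.0000]
Step 1: x=[6.6977] v=[-3.0114]
Step 2: x=[5.6102] v=[-5.4377]
Step 3: x=[4.2487] v=[-6.8076]
Step 4: x=[2.8777] v=[-6.8549]
Step 5: x=[1.7636] v=[-5.5704]
Step 6: x=[1.1229] v=[-3.2036]
Step 7: x=[1.0800] v=[-0.2144]
Step 8: x=[1.6433] v=[2.8165]
First v>=0 after going negative at step 8, time=1.6000

Answer: 1.6000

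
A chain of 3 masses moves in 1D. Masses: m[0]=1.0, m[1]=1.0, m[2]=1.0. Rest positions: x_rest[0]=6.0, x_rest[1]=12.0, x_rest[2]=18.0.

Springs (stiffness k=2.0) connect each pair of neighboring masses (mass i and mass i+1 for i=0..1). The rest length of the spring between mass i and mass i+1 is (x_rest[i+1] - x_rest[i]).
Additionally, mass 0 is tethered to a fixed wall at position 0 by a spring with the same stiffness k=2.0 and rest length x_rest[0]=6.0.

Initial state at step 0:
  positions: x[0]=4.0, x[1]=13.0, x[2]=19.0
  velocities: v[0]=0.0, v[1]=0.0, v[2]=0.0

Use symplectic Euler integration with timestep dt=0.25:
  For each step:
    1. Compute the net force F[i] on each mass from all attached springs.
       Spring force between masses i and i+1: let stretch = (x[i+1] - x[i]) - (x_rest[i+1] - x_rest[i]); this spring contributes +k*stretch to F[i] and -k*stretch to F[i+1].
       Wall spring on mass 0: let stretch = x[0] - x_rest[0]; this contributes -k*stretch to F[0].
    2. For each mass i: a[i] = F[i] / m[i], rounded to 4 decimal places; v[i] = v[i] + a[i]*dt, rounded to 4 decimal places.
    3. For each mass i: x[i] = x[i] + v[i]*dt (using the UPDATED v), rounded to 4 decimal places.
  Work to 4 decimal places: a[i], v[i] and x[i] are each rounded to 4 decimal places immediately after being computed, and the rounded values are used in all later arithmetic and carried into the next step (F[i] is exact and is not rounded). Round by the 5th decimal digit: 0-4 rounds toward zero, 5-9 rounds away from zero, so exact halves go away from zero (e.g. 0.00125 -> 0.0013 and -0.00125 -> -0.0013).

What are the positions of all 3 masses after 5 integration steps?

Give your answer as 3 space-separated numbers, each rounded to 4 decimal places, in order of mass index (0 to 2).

Step 0: x=[4.0000 13.0000 19.0000] v=[0.0000 0.0000 0.0000]
Step 1: x=[4.6250 12.6250 19.0000] v=[2.5000 -1.5000 0.0000]
Step 2: x=[5.6719 12.0469 18.9531] v=[4.1875 -2.3125 -0.1875]
Step 3: x=[6.8067 11.5352 18.7930] v=[4.5391 -2.0469 -0.6406]
Step 4: x=[7.6817 11.3396 18.4756] v=[3.5000 -0.7823 -1.2695]
Step 5: x=[8.0537 11.5788 18.0162] v=[1.4881 0.9568 -1.8375]

Answer: 8.0537 11.5788 18.0162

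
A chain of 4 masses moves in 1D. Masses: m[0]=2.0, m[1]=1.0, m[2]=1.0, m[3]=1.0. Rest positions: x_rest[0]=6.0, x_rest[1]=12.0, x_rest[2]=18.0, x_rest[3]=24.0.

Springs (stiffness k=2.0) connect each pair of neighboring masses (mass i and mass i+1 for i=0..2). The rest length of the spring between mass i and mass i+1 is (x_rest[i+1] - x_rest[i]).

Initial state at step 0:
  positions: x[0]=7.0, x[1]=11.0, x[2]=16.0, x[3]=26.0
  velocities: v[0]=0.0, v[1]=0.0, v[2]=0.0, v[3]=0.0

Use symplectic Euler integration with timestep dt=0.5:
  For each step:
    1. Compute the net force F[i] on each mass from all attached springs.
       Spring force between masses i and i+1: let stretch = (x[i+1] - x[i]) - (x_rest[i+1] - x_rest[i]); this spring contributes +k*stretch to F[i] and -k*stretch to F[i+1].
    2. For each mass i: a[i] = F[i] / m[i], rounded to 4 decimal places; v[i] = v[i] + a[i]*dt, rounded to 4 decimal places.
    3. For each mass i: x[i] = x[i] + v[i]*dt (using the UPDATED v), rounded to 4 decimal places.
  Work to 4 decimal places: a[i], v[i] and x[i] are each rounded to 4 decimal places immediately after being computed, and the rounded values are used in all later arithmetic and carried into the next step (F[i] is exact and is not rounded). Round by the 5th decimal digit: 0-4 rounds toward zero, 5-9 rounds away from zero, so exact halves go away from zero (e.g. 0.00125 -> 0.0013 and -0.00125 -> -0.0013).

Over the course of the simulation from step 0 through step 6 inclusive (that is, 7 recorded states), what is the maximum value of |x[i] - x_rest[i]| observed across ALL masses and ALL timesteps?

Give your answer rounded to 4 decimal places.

Answer: 2.9316

Derivation:
Step 0: x=[7.0000 11.0000 16.0000 26.0000] v=[0.0000 0.0000 0.0000 0.0000]
Step 1: x=[6.5000 11.5000 18.5000 24.0000] v=[-1.0000 1.0000 5.0000 -4.0000]
Step 2: x=[5.7500 13.0000 20.2500 22.2500] v=[-1.5000 3.0000 3.5000 -3.5000]
Step 3: x=[5.3125 14.5000 19.3750 22.5000] v=[-0.8750 3.0000 -1.7500 0.5000]
Step 4: x=[5.6719 13.8438 17.6250 24.1875] v=[0.7188 -1.3125 -3.5000 3.3750]
Step 5: x=[6.5743 10.9922 17.2657 25.5938] v=[1.8048 -5.7032 -0.7187 2.8125]
Step 6: x=[7.0812 9.0684 17.9337 25.8360] v=[1.0138 -3.8476 1.3359 0.4844]
Max displacement = 2.9316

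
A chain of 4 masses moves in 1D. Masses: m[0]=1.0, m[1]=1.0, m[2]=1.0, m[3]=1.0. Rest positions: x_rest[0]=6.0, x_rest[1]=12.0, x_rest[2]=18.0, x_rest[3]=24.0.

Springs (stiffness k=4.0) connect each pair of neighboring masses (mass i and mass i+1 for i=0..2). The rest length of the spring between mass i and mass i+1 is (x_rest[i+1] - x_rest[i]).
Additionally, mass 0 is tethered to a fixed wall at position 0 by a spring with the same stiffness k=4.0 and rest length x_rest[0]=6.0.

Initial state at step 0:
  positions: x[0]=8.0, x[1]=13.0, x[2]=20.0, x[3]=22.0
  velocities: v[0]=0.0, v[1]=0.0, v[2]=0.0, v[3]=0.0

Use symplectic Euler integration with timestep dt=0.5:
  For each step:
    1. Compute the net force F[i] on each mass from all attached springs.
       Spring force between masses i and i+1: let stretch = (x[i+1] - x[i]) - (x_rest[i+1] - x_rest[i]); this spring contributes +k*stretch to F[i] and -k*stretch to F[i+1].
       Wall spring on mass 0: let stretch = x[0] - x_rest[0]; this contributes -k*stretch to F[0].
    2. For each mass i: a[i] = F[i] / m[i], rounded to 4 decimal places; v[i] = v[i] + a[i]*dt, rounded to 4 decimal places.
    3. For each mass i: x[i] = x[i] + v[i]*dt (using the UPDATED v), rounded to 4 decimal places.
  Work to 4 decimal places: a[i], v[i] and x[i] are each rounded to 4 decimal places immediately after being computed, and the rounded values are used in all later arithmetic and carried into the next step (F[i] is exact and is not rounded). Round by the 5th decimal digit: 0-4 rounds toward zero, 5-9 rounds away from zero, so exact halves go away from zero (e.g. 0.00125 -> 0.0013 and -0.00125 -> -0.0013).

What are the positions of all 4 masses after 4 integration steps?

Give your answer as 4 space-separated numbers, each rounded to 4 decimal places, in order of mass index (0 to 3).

Step 0: x=[8.0000 13.0000 20.0000 22.0000] v=[0.0000 0.0000 0.0000 0.0000]
Step 1: x=[5.0000 15.0000 15.0000 26.0000] v=[-6.0000 4.0000 -10.0000 8.0000]
Step 2: x=[7.0000 7.0000 21.0000 25.0000] v=[4.0000 -16.0000 12.0000 -2.0000]
Step 3: x=[2.0000 13.0000 17.0000 26.0000] v=[-10.0000 12.0000 -8.0000 2.0000]
Step 4: x=[6.0000 12.0000 18.0000 24.0000] v=[8.0000 -2.0000 2.0000 -4.0000]

Answer: 6.0000 12.0000 18.0000 24.0000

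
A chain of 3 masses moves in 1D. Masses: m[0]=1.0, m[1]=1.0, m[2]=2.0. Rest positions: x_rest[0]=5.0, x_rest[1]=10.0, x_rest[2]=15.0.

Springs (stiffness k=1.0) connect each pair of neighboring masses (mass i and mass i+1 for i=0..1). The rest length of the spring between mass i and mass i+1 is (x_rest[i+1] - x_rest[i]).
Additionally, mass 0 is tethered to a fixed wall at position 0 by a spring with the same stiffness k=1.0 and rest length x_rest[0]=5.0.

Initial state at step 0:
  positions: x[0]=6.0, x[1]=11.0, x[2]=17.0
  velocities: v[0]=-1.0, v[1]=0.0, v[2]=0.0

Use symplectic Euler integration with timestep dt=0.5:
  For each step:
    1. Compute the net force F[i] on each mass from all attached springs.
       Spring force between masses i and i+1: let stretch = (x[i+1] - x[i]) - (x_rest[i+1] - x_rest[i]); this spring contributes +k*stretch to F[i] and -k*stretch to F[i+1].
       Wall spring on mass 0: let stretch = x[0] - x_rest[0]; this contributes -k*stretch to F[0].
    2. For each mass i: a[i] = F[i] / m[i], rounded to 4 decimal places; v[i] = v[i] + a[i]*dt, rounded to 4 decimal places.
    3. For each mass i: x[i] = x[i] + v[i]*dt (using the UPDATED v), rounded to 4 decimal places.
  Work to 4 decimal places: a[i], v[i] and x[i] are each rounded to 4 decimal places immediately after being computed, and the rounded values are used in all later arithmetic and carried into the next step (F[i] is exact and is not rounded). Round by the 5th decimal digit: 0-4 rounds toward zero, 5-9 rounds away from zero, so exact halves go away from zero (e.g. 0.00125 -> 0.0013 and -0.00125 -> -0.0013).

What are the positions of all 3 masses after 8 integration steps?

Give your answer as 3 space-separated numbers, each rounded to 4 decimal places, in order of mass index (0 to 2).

Step 0: x=[6.0000 11.0000 17.0000] v=[-1.0000 0.0000 0.0000]
Step 1: x=[5.2500 11.2500 16.8750] v=[-1.5000 0.5000 -0.2500]
Step 2: x=[4.6875 11.4063 16.6719] v=[-1.1250 0.3125 -0.4063]
Step 3: x=[4.6328 11.1993 16.4356] v=[-0.1094 -0.4141 -0.4727]
Step 4: x=[5.0616 10.6597 16.1697] v=[0.8575 -1.0792 -0.5318]
Step 5: x=[5.6245 10.0981 15.8401] v=[1.1258 -1.1233 -0.6593]
Step 6: x=[5.8997 9.8536 15.4177] v=[0.5504 -0.4891 -0.8448]
Step 7: x=[5.6885 10.0116 14.9248] v=[-0.4225 0.3160 -0.9859]
Step 8: x=[5.1359 10.3172 14.4427] v=[-1.1052 0.6111 -0.9642]

Answer: 5.1359 10.3172 14.4427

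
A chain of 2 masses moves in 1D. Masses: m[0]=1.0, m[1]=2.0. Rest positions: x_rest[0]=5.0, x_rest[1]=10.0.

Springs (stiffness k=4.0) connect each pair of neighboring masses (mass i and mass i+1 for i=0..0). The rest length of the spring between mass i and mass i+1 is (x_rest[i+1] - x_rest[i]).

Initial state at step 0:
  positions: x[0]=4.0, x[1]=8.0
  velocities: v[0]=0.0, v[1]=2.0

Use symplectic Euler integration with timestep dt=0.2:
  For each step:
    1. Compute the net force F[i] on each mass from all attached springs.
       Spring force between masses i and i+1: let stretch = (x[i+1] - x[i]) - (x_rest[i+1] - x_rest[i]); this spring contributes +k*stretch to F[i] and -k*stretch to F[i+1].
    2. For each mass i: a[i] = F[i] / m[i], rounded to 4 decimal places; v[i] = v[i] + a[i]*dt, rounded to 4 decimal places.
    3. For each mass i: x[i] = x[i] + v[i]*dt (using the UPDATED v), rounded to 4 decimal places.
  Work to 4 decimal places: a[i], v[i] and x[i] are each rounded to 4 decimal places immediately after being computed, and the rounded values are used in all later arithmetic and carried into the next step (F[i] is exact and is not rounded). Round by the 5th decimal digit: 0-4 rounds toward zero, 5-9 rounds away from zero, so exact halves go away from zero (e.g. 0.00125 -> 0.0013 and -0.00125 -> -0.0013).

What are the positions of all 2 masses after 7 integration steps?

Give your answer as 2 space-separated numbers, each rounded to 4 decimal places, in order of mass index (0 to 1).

Step 0: x=[4.0000 8.0000] v=[0.0000 2.0000]
Step 1: x=[3.8400 8.4800] v=[-0.8000 2.4000]
Step 2: x=[3.6224 8.9888] v=[-1.0880 2.5440]
Step 3: x=[3.4634 9.4683] v=[-0.7949 2.3974]
Step 4: x=[3.4652 9.8674] v=[0.0090 1.9954]
Step 5: x=[3.6914 10.1543] v=[1.1308 1.4345]
Step 6: x=[4.1516 10.3242] v=[2.3011 0.8493]
Step 7: x=[4.7994 10.4003] v=[3.2392 0.3803]

Answer: 4.7994 10.4003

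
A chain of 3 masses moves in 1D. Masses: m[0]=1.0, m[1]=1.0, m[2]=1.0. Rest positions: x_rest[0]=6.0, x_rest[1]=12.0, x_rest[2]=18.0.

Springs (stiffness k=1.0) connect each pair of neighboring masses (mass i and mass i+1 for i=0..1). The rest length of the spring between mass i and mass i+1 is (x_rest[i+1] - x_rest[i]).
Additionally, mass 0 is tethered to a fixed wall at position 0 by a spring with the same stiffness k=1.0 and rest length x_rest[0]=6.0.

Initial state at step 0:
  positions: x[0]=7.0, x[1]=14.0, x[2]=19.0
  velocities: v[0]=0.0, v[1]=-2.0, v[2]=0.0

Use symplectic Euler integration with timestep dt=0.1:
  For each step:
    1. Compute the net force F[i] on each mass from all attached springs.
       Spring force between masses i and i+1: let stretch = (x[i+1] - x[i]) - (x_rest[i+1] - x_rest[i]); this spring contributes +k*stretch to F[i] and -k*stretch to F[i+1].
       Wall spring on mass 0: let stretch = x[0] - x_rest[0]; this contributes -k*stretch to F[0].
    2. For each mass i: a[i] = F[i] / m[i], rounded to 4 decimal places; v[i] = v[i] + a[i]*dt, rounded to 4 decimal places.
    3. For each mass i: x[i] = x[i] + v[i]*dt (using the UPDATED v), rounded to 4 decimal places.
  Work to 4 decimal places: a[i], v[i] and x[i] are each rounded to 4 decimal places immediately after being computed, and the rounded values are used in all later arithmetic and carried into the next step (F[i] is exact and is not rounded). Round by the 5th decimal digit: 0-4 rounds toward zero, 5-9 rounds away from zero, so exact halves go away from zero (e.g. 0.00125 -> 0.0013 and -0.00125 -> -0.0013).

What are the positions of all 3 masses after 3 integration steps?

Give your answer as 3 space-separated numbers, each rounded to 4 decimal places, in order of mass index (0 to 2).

Step 0: x=[7.0000 14.0000 19.0000] v=[0.0000 -2.0000 0.0000]
Step 1: x=[7.0000 13.7800 19.0100] v=[0.0000 -2.2000 0.1000]
Step 2: x=[6.9978 13.5445 19.0277] v=[-0.0220 -2.3550 0.1770]
Step 3: x=[6.9911 13.2984 19.0506] v=[-0.0671 -2.4614 0.2287]

Answer: 6.9911 13.2984 19.0506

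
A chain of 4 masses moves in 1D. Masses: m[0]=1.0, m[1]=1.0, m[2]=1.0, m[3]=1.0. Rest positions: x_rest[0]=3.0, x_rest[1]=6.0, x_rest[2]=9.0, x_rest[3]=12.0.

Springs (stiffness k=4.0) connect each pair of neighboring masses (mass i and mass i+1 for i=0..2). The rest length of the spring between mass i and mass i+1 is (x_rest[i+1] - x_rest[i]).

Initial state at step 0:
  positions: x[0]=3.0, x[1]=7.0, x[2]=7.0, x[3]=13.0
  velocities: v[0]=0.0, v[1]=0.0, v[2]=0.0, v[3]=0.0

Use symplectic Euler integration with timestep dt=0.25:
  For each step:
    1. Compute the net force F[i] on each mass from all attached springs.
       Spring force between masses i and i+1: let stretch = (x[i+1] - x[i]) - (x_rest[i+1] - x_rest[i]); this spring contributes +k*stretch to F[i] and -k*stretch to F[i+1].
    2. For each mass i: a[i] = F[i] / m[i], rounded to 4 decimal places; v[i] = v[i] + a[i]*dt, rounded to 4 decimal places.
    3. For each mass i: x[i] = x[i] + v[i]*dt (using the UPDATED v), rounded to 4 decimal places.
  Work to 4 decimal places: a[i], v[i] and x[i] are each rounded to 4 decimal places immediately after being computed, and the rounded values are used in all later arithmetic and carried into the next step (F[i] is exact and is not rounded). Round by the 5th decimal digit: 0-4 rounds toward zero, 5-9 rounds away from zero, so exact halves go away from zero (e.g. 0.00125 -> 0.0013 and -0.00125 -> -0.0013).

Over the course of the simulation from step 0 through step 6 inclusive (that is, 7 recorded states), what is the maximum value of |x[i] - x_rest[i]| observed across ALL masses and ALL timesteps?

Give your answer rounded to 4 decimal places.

Answer: 2.0313

Derivation:
Step 0: x=[3.0000 7.0000 7.0000 13.0000] v=[0.0000 0.0000 0.0000 0.0000]
Step 1: x=[3.2500 6.0000 8.5000 12.2500] v=[1.0000 -4.0000 6.0000 -3.0000]
Step 2: x=[3.4375 4.9375 10.3125 11.3125] v=[0.7500 -4.2500 7.2500 -3.7500]
Step 3: x=[3.2500 4.8438 11.0313 10.8750] v=[-0.7500 -0.3750 2.8750 -1.7500]
Step 4: x=[2.7110 5.8985 10.1641 11.2266] v=[-2.1562 4.2187 -3.4688 1.4063]
Step 5: x=[2.2188 7.2227 8.4961 12.0626] v=[-1.9687 5.2968 -6.6719 3.3438]
Step 6: x=[2.2276 7.6143 7.4014 12.7569] v=[0.0352 1.5663 -4.3788 2.7773]
Max displacement = 2.0313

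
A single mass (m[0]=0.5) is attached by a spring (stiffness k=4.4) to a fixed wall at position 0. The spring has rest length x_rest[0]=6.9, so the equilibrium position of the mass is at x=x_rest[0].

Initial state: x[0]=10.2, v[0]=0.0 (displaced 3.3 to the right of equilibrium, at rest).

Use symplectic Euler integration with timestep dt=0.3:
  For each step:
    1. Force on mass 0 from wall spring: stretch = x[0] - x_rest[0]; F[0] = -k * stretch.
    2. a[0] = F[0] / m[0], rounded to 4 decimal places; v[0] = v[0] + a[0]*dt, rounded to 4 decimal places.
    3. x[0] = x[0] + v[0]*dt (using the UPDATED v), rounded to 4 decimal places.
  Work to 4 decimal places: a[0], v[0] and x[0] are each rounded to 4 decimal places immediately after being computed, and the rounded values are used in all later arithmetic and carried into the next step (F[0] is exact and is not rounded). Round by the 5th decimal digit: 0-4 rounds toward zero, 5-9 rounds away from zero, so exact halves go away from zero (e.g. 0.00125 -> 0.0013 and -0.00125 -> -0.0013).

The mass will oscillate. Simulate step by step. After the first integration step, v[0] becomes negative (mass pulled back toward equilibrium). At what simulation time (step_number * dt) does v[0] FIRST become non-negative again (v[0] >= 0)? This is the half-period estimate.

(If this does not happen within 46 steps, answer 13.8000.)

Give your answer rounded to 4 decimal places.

Step 0: x=[10.2000] v=[0.0000]
Step 1: x=[7.5864] v=[-8.7120]
Step 2: x=[4.4292] v=[-10.5241]
Step 3: x=[3.2288] v=[-4.0012]
Step 4: x=[4.9360] v=[5.6908]
First v>=0 after going negative at step 4, time=1.2000

Answer: 1.2000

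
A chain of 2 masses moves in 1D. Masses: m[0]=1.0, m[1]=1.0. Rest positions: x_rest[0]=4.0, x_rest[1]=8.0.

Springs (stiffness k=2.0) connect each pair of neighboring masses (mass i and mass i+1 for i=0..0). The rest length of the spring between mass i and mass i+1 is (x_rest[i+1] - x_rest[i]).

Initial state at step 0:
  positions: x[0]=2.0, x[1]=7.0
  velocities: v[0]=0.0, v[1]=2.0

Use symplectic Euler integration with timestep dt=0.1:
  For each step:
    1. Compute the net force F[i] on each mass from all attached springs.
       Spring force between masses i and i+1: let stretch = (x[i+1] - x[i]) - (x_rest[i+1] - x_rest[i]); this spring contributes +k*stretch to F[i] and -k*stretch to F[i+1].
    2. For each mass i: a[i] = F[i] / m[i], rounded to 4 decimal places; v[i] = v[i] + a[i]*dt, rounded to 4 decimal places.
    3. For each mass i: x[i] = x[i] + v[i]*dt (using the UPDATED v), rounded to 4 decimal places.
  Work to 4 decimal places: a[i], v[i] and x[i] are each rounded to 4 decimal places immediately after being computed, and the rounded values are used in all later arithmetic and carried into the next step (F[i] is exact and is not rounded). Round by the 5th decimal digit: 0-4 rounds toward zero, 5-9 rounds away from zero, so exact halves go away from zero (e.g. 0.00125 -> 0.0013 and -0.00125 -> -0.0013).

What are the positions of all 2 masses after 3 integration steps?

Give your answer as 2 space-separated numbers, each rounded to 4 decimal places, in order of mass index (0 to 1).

Step 0: x=[2.0000 7.0000] v=[0.0000 2.0000]
Step 1: x=[2.0200 7.1800] v=[0.2000 1.8000]
Step 2: x=[2.0632 7.3368] v=[0.4320 1.5680]
Step 3: x=[2.1319 7.4681] v=[0.6867 1.3133]

Answer: 2.1319 7.4681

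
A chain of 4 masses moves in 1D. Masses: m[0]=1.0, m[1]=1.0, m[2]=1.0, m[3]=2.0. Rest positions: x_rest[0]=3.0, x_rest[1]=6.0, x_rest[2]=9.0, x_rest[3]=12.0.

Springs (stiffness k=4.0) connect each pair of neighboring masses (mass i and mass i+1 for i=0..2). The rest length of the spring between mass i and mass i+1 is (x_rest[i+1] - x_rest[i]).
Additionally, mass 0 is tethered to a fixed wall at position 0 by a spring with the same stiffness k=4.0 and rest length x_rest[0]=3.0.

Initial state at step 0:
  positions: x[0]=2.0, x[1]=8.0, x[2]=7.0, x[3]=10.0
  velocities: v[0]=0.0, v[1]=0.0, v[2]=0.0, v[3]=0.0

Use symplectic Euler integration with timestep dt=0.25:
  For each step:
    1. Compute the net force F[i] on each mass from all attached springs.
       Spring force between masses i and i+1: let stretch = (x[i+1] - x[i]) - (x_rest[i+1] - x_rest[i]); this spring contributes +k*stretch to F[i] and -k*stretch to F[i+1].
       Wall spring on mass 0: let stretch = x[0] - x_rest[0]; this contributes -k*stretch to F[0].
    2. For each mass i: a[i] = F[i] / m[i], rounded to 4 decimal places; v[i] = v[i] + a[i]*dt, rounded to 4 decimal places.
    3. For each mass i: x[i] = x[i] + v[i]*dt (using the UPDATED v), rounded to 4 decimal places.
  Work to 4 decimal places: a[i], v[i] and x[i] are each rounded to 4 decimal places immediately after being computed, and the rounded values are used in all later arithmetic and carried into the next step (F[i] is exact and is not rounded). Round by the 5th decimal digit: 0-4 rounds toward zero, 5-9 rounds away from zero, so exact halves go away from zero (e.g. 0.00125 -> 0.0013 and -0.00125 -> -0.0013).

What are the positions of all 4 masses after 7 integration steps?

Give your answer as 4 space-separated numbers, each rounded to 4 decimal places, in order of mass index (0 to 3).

Answer: 0.8768 5.6303 7.3502 12.0055

Derivation:
Step 0: x=[2.0000 8.0000 7.0000 10.0000] v=[0.0000 0.0000 0.0000 0.0000]
Step 1: x=[3.0000 6.2500 8.0000 10.0000] v=[4.0000 -7.0000 4.0000 0.0000]
Step 2: x=[4.0625 4.1250 9.0625 10.1250] v=[4.2500 -8.5000 4.2500 0.5000]
Step 3: x=[4.1250 3.2188 9.1563 10.4922] v=[0.2500 -3.6250 0.3750 1.4688]
Step 4: x=[2.9297 4.0235 8.0997 11.0674] v=[-4.7812 3.2187 -4.2266 2.3009]
Step 5: x=[1.2754 5.5738 6.7659 11.6467] v=[-6.6171 6.2011 -5.3351 2.3171]
Step 6: x=[0.3769 6.3475 6.3543 11.9909] v=[-3.5941 3.0948 -1.6464 1.3767]
Step 7: x=[0.8768 5.6303 7.3502 12.0055] v=[1.9996 -2.8690 3.9834 0.0584]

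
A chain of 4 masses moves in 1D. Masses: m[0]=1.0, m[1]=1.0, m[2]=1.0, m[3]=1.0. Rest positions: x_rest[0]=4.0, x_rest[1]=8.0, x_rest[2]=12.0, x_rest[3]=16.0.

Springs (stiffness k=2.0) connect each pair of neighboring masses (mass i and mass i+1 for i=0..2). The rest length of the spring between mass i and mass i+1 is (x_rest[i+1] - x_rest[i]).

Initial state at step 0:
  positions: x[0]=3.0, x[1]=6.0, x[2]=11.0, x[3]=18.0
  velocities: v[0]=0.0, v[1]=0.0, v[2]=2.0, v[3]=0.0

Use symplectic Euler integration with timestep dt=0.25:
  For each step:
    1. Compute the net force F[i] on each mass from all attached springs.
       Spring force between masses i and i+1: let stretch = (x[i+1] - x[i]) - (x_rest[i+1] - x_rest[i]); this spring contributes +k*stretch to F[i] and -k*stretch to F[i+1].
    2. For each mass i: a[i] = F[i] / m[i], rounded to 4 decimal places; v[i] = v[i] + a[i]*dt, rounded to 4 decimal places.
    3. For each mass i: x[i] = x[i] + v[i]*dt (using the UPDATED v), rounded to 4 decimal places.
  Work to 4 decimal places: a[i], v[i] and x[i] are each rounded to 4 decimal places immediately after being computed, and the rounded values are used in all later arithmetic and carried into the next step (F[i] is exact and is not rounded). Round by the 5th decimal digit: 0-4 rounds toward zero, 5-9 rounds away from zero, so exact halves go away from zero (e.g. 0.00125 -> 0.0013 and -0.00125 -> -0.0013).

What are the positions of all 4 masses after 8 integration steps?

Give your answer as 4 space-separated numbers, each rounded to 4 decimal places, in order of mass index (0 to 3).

Step 0: x=[3.0000 6.0000 11.0000 18.0000] v=[0.0000 0.0000 2.0000 0.0000]
Step 1: x=[2.8750 6.2500 11.7500 17.6250] v=[-0.5000 1.0000 3.0000 -1.5000]
Step 2: x=[2.6719 6.7656 12.5469 17.0156] v=[-0.8125 2.0625 3.1875 -2.4375]
Step 3: x=[2.4805 7.4922 13.1797 16.3476] v=[-0.7657 2.9063 2.5312 -2.6719]
Step 4: x=[2.4155 8.3033 13.4976 15.7836] v=[-0.2599 3.2442 1.2714 -2.2559]
Step 5: x=[2.5865 9.0277 13.4519 15.4339] v=[0.6840 2.8975 -0.1828 -1.3989]
Step 6: x=[3.0627 9.5000 13.1009 15.3364] v=[1.9046 1.8890 -1.4039 -0.3899]
Step 7: x=[3.8435 9.6177 12.5793 15.4595] v=[3.1233 0.4708 -2.0866 0.4924]
Step 8: x=[4.8461 9.3838 12.0475 15.7226] v=[4.0104 -0.9355 -2.1273 1.0523]

Answer: 4.8461 9.3838 12.0475 15.7226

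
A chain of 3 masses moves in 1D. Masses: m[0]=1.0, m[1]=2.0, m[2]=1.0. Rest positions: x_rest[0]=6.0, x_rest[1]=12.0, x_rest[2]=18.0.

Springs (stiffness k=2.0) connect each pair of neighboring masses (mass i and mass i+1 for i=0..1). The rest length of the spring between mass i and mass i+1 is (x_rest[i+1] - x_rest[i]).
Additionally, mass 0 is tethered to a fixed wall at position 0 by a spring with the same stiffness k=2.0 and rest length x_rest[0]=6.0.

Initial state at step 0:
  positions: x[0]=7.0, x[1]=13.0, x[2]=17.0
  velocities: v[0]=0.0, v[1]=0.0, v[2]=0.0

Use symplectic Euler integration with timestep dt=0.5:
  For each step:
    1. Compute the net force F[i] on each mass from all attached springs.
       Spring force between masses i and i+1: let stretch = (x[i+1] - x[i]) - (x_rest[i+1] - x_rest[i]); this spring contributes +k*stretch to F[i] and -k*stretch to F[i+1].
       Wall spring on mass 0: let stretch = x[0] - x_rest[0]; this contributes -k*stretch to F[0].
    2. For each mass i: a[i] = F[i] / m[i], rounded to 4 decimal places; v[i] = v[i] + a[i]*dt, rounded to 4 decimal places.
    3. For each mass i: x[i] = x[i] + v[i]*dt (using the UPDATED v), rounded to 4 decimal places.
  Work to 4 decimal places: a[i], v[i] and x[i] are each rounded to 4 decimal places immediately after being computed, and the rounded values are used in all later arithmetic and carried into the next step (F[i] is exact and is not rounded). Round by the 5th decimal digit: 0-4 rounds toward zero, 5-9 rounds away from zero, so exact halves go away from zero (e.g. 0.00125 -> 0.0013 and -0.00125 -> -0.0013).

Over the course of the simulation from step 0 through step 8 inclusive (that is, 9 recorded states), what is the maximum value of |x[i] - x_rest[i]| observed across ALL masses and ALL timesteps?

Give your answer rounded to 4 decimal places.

Answer: 1.8125

Derivation:
Step 0: x=[7.0000 13.0000 17.0000] v=[0.0000 0.0000 0.0000]
Step 1: x=[6.5000 12.5000 18.0000] v=[-1.0000 -1.0000 2.0000]
Step 2: x=[5.7500 11.8750 19.2500] v=[-1.5000 -1.2500 2.5000]
Step 3: x=[5.1875 11.5625 19.8125] v=[-1.1250 -0.6250 1.1250]
Step 4: x=[5.2188 11.7188 19.2500] v=[0.0625 0.3125 -1.1250]
Step 5: x=[5.8907 12.1329 17.9219] v=[1.3437 0.8281 -2.6562]
Step 6: x=[6.7383 12.4337 16.6993] v=[1.6952 0.6015 -2.4452]
Step 7: x=[7.0645 12.3770 16.3439] v=[0.6523 -0.1134 -0.7108]
Step 8: x=[6.5147 11.9839 17.0051] v=[-1.0997 -0.7862 1.3223]
Max displacement = 1.8125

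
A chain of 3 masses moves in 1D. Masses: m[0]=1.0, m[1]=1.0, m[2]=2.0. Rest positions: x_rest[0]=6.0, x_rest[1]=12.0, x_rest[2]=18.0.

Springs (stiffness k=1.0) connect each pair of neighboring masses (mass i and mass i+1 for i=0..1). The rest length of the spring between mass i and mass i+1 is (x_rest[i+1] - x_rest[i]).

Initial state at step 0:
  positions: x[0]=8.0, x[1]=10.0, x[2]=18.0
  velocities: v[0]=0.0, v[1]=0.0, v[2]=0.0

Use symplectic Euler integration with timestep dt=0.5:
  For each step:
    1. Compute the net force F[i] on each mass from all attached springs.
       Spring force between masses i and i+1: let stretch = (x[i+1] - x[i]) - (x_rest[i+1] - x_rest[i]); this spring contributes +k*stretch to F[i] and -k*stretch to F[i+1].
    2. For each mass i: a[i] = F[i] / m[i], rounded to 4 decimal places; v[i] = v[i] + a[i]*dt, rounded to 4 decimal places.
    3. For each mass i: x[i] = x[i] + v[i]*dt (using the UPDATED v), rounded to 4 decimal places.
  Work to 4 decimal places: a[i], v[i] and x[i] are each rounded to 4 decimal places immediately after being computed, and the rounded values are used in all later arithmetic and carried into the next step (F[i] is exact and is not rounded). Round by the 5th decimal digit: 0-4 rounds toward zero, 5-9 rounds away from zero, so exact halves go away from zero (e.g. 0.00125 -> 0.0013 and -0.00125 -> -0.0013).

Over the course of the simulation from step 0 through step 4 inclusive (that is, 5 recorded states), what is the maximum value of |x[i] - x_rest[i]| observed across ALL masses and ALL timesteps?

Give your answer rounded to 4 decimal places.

Answer: 2.4297

Derivation:
Step 0: x=[8.0000 10.0000 18.0000] v=[0.0000 0.0000 0.0000]
Step 1: x=[7.0000 11.5000 17.7500] v=[-2.0000 3.0000 -0.5000]
Step 2: x=[5.6250 13.4375 17.4688] v=[-2.7500 3.8750 -0.5625]
Step 3: x=[4.7031 14.4297 17.4337] v=[-1.8438 1.9844 -0.0703]
Step 4: x=[4.7129 13.7413 17.7731] v=[0.0195 -1.3769 0.6787]
Max displacement = 2.4297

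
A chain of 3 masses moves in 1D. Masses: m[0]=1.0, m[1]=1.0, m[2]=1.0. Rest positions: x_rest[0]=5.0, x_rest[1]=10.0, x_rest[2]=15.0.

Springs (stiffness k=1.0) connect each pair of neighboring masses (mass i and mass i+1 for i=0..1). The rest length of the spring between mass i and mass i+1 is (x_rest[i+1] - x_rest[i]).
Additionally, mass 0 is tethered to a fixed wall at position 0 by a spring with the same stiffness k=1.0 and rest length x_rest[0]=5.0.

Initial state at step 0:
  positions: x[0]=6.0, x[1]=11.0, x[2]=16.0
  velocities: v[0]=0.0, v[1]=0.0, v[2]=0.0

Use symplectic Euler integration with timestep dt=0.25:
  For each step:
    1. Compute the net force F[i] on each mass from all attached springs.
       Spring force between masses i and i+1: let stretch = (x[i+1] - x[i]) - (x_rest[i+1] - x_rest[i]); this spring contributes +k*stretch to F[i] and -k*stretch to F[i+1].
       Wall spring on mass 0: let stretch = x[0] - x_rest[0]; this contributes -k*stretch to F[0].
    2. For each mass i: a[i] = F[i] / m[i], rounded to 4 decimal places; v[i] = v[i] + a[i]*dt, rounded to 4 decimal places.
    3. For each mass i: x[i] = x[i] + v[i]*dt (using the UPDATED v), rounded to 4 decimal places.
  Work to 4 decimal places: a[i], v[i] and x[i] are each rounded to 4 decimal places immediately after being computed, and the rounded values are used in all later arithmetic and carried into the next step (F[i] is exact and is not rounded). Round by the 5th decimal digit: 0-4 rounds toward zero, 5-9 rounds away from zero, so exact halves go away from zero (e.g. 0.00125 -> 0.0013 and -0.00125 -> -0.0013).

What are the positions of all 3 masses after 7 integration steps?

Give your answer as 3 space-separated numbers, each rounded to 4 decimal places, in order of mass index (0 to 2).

Step 0: x=[6.0000 11.0000 16.0000] v=[0.0000 0.0000 0.0000]
Step 1: x=[5.9375 11.0000 16.0000] v=[-0.2500 0.0000 0.0000]
Step 2: x=[5.8203 10.9961 16.0000] v=[-0.4688 -0.0156 0.0000]
Step 3: x=[5.6628 10.9815 15.9998] v=[-0.6299 -0.0586 -0.0010]
Step 4: x=[5.4838 10.9481 15.9984] v=[-0.7159 -0.1337 -0.0056]
Step 5: x=[5.3036 10.8888 15.9939] v=[-0.7208 -0.2372 -0.0182]
Step 6: x=[5.1410 10.7995 15.9828] v=[-0.6504 -0.3572 -0.0445]
Step 7: x=[5.0108 10.6805 15.9602] v=[-0.5210 -0.4760 -0.0903]

Answer: 5.0108 10.6805 15.9602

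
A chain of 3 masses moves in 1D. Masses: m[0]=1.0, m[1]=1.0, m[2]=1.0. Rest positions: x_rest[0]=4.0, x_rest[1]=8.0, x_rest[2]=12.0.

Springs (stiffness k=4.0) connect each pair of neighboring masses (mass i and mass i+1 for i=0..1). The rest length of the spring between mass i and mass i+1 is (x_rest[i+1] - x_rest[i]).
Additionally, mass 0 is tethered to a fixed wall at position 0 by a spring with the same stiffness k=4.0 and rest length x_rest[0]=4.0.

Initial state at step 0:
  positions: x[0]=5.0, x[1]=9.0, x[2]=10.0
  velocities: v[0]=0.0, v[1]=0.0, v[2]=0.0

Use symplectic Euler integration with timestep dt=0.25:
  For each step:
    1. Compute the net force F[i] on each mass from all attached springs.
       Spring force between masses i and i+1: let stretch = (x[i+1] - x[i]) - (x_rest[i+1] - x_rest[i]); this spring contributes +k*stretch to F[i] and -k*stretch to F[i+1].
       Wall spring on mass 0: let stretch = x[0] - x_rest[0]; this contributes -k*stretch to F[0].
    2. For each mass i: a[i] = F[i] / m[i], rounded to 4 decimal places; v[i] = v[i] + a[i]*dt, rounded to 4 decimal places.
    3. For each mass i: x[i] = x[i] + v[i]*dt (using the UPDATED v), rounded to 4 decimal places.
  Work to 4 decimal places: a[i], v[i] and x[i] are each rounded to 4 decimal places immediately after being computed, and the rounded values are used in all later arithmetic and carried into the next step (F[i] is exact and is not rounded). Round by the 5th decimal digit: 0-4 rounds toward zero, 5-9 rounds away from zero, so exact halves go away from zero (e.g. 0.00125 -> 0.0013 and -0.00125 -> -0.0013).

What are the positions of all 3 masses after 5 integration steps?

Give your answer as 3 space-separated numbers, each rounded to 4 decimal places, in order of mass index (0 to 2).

Answer: 2.0781 7.4337 13.0538

Derivation:
Step 0: x=[5.0000 9.0000 10.0000] v=[0.0000 0.0000 0.0000]
Step 1: x=[4.7500 8.2500 10.7500] v=[-1.0000 -3.0000 3.0000]
Step 2: x=[4.1875 7.2500 11.8750] v=[-2.2500 -4.0000 4.5000]
Step 3: x=[3.3438 6.6406 12.8438] v=[-3.3750 -2.4375 3.8750]
Step 4: x=[2.4883 6.7578 13.2618] v=[-3.4220 0.4689 1.6718]
Step 5: x=[2.0781 7.4337 13.0538] v=[-1.6408 2.7034 -0.8322]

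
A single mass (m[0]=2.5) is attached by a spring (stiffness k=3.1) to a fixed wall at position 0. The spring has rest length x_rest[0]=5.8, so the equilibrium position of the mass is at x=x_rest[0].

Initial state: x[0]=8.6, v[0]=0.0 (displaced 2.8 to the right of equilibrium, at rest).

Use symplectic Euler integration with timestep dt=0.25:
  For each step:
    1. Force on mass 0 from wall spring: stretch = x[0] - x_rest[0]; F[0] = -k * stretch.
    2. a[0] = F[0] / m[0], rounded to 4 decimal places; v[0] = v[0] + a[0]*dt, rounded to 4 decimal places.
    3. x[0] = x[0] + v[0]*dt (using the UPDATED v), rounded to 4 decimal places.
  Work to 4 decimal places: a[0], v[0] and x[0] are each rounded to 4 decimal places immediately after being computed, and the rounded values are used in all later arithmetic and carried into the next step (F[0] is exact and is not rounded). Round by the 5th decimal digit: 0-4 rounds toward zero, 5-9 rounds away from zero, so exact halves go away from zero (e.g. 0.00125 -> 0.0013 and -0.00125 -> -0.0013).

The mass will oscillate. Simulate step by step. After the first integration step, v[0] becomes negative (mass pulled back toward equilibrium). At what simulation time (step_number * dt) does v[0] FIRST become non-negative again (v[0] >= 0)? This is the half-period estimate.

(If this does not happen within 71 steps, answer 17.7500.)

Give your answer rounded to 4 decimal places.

Answer: 3.0000

Derivation:
Step 0: x=[8.6000] v=[0.0000]
Step 1: x=[8.3830] v=[-0.8680]
Step 2: x=[7.9658] v=[-1.6687]
Step 3: x=[7.3808] v=[-2.3401]
Step 4: x=[6.6733] v=[-2.8302]
Step 5: x=[5.8981] v=[-3.1009]
Step 6: x=[5.1153] v=[-3.1313]
Step 7: x=[4.3855] v=[-2.9191]
Step 8: x=[3.7654] v=[-2.4806]
Step 9: x=[3.3029] v=[-1.8499]
Step 10: x=[3.0340] v=[-1.0758]
Step 11: x=[2.9794] v=[-0.2184]
Step 12: x=[3.1434] v=[0.6560]
First v>=0 after going negative at step 12, time=3.0000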